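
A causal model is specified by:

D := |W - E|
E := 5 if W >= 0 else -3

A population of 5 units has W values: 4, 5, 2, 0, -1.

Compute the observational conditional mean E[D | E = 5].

Conditioning on E=5 selects the 4 unit(s) with W ∈ {4, 5, 2, 0}. Their D values: 1, 0, 3, 5. Mean = 2.25.

2.25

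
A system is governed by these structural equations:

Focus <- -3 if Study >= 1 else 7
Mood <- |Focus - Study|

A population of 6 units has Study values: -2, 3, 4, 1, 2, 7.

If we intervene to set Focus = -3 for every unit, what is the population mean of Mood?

5.5

The intervention sets Focus=-3 in all 6 units regardless of Study. Recomputing Mood per unit gives 1, 6, 7, 4, 5, 10; average 5.5.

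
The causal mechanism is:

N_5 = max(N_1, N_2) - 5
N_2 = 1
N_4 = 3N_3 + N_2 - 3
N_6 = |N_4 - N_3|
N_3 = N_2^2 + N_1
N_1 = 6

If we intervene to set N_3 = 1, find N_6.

0

The intervention breaks the incoming arrows to N_3: N_3 = N_2^2 + N_1 no longer applies, and N_3 = 1.
N_4 = 3N_3 + N_2 - 3  [with N_3=1, N_2=1]  = 1
N_6 = |N_4 - N_3|  [with N_4=1, N_3=1]  = 0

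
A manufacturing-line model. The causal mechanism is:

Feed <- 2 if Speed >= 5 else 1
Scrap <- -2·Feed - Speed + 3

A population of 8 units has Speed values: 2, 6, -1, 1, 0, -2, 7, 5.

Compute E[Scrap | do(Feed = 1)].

Every unit gets Feed=1 under the intervention. Scrap values become -1, -5, 2, 0, 1, 3, -6, -4; E[Scrap|do(Feed=1)] = -1.25.

-1.25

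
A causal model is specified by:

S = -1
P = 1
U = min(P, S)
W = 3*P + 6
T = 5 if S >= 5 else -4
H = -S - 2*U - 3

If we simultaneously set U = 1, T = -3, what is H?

Setting U = 1, T = -3 by intervention discards those variables' equations.
H = -S - 2*U - 3  [with S=-1, U=1]  = -4

-4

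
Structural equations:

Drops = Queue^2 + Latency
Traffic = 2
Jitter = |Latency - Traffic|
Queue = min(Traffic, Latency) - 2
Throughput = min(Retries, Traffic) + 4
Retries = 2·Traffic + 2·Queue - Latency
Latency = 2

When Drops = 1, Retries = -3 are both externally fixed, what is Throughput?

1

Under do(Drops = 1, Retries = -3), each intervened variable's structural equation is replaced by its fixed value.
Throughput = min(Retries, Traffic) + 4  [with Retries=-3, Traffic=2]  = 1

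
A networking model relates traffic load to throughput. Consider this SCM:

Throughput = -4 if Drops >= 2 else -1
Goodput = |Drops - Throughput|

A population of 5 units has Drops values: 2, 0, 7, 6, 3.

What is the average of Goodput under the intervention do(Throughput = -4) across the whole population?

The intervention sets Throughput=-4 in all 5 units regardless of Drops. Recomputing Goodput per unit gives 6, 4, 11, 10, 7; average 7.6.

7.6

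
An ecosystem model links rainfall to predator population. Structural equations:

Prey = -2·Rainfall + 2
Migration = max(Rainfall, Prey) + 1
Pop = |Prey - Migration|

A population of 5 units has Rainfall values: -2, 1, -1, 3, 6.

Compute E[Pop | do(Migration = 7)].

The intervention sets Migration=7 in all 5 units regardless of Rainfall. Recomputing Pop per unit gives 1, 7, 3, 11, 17; average 7.8.

7.8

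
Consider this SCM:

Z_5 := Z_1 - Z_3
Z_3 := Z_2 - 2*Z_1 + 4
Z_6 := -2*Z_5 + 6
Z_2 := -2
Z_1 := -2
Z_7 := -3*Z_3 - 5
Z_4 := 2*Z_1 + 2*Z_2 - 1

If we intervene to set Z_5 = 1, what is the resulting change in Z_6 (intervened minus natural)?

The intervention breaks the incoming arrows to Z_5: Z_5 := Z_1 - Z_3 no longer applies, and Z_5 = 1.
Z_6 = -2*Z_5 + 6  [with Z_5=1]  = 4
Without intervention: Z_3 = Z_2 - 2*Z_1 + 4  [with Z_2=-2, Z_1=-2]  = 6; Z_5 = Z_1 - Z_3  [with Z_1=-2, Z_3=6]  = -8; Z_6 = -2*Z_5 + 6  [with Z_5=-8]  = 22.
Change = 4 − 22 = -18.

-18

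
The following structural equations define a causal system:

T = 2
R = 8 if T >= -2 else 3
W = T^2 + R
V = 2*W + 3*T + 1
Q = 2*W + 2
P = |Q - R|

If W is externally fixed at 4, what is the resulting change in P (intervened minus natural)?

-16

The intervention breaks the incoming arrows to W: W = T^2 + R no longer applies, and W = 4.
R = 8 if T >= -2 else 3  [with T=2]  = 8
Q = 2*W + 2  [with W=4]  = 10
P = |Q - R|  [with Q=10, R=8]  = 2
Without intervention: R = 8 if T >= -2 else 3  [with T=2]  = 8; W = T^2 + R  [with T=2, R=8]  = 12; Q = 2*W + 2  [with W=12]  = 26; P = |Q - R|  [with Q=26, R=8]  = 18.
Change = 2 − 18 = -16.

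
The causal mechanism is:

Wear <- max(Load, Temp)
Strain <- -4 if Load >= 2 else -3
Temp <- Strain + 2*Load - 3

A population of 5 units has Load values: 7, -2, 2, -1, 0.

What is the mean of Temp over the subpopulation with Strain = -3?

Conditioning on Strain=-3 selects the 3 unit(s) with Load ∈ {-2, -1, 0}. Their Temp values: -10, -8, -6. Mean = -8.

-8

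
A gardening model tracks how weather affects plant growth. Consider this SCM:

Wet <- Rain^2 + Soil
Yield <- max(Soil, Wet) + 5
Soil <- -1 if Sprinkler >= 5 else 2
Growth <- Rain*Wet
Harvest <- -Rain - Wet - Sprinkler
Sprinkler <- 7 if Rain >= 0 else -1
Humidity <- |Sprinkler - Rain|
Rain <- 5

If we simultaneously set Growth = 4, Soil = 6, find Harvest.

-43

Under do(Growth = 4, Soil = 6), each intervened variable's structural equation is replaced by its fixed value.
Sprinkler = 7 if Rain >= 0 else -1  [with Rain=5]  = 7
Wet = Rain^2 + Soil  [with Rain=5, Soil=6]  = 31
Harvest = -Rain - Wet - Sprinkler  [with Rain=5, Wet=31, Sprinkler=7]  = -43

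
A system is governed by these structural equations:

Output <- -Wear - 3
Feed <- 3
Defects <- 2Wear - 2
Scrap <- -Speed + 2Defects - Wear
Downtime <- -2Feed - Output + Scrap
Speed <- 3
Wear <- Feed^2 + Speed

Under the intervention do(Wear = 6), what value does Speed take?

Under do(Wear=6), the mechanism Wear <- Feed^2 + Speed is discarded; Wear is fixed at 6.
Speed is not downstream of the intervention, so its value is determined by the original equations.

3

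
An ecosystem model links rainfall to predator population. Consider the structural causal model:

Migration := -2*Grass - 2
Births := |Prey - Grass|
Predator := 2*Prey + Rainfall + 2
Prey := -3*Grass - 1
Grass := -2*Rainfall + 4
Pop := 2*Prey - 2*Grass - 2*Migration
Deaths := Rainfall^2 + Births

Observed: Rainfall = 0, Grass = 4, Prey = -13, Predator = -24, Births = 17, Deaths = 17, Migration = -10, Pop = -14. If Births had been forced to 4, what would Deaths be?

4

The intervention breaks the incoming arrows to Births: Births := |Prey - Grass| no longer applies, and Births = 4.
Deaths = Rainfall^2 + Births  [with Rainfall=0, Births=4]  = 4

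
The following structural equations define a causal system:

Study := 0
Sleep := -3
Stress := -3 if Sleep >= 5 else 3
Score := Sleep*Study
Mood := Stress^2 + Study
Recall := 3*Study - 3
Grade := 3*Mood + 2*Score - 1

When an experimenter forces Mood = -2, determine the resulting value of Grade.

-7

Under do(Mood=-2), the mechanism Mood := Stress^2 + Study is discarded; Mood is fixed at -2.
Score = Sleep*Study  [with Sleep=-3, Study=0]  = 0
Grade = 3*Mood + 2*Score - 1  [with Mood=-2, Score=0]  = -7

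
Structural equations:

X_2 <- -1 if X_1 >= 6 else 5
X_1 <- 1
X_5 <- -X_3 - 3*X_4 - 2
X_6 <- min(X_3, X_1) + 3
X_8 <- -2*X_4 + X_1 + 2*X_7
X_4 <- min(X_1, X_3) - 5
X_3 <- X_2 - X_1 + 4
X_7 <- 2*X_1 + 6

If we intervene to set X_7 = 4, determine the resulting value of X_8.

do(X_7=4) replaces the equation X_7 <- 2*X_1 + 6 with the constant X_7 = 4.
X_2 = -1 if X_1 >= 6 else 5  [with X_1=1]  = 5
X_3 = X_2 - X_1 + 4  [with X_2=5, X_1=1]  = 8
X_4 = min(X_1, X_3) - 5  [with X_1=1, X_3=8]  = -4
X_8 = -2*X_4 + X_1 + 2*X_7  [with X_4=-4, X_1=1, X_7=4]  = 17

17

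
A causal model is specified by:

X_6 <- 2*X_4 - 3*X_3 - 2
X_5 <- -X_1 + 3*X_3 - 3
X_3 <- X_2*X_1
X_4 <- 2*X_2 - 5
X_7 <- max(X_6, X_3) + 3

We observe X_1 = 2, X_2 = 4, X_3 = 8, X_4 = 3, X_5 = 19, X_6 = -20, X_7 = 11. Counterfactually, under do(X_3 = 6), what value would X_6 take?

-14

The intervention breaks the incoming arrows to X_3: X_3 <- X_2*X_1 no longer applies, and X_3 = 6.
X_4 = 2*X_2 - 5  [with X_2=4]  = 3
X_6 = 2*X_4 - 3*X_3 - 2  [with X_4=3, X_3=6]  = -14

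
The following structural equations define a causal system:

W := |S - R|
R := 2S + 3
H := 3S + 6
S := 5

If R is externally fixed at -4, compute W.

9

The intervention breaks the incoming arrows to R: R := 2S + 3 no longer applies, and R = -4.
W = |S - R|  [with S=5, R=-4]  = 9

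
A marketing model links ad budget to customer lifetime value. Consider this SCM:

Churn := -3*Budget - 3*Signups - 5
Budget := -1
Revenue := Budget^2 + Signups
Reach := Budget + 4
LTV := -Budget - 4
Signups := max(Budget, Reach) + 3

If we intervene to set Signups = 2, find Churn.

-8

The intervention breaks the incoming arrows to Signups: Signups := max(Budget, Reach) + 3 no longer applies, and Signups = 2.
Churn = -3*Budget - 3*Signups - 5  [with Budget=-1, Signups=2]  = -8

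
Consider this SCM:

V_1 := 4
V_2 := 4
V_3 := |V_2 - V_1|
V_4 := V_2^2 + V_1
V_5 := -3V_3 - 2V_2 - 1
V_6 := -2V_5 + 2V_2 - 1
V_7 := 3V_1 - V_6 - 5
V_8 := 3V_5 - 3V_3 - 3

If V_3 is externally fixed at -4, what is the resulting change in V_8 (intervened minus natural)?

The intervention breaks the incoming arrows to V_3: V_3 := |V_2 - V_1| no longer applies, and V_3 = -4.
V_5 = -3V_3 - 2V_2 - 1  [with V_3=-4, V_2=4]  = 3
V_8 = 3V_5 - 3V_3 - 3  [with V_5=3, V_3=-4]  = 18
Without intervention: V_3 = |V_2 - V_1|  [with V_2=4, V_1=4]  = 0; V_5 = -3V_3 - 2V_2 - 1  [with V_3=0, V_2=4]  = -9; V_8 = 3V_5 - 3V_3 - 3  [with V_5=-9, V_3=0]  = -30.
Change = 18 − (-30) = 48.

48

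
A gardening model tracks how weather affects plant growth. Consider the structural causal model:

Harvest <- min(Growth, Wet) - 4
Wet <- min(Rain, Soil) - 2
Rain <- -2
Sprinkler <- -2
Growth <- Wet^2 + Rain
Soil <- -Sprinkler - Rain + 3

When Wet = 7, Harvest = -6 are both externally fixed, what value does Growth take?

Setting Wet = 7, Harvest = -6 by intervention discards those variables' equations.
Growth = Wet^2 + Rain  [with Wet=7, Rain=-2]  = 47

47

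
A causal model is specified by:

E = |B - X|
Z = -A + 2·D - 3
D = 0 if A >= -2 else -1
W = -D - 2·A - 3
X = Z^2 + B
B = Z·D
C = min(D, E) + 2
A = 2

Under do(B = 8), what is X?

Under do(B=8), the mechanism B = Z·D is discarded; B is fixed at 8.
D = 0 if A >= -2 else -1  [with A=2]  = 0
Z = -A + 2·D - 3  [with A=2, D=0]  = -5
X = Z^2 + B  [with Z=-5, B=8]  = 33

33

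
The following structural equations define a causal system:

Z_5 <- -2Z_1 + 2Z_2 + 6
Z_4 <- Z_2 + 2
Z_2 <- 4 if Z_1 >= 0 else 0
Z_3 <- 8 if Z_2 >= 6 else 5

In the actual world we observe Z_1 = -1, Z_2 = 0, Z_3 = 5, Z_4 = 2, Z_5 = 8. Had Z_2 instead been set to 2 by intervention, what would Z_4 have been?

4

Under do(Z_2=2), the mechanism Z_2 <- 4 if Z_1 >= 0 else 0 is discarded; Z_2 is fixed at 2.
Z_4 = Z_2 + 2  [with Z_2=2]  = 4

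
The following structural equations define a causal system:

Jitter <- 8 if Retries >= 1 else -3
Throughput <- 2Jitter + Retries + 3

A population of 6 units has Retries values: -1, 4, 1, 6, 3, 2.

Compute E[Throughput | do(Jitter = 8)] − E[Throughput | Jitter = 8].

Under do(Jitter=8), Jitter's equation is replaced by Jitter=8 for every unit. Per-unit Throughput: 18, 23, 20, 25, 22, 21. Mean = 21.5.
Observing Jitter=8 restricts to units where Jitter's equation naturally yields 8: Retries ∈ {4, 1, 6, 3, 2}. In that subpopulation Throughput = 23, 20, 25, 22, 21, mean 22.2.
Difference = 21.5 − 22.2 = -0.7.

-0.7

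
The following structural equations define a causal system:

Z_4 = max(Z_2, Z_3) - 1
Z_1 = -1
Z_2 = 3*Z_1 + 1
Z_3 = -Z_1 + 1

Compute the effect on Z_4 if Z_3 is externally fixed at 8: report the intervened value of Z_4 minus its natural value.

The intervention breaks the incoming arrows to Z_3: Z_3 = -Z_1 + 1 no longer applies, and Z_3 = 8.
Z_2 = 3*Z_1 + 1  [with Z_1=-1]  = -2
Z_4 = max(Z_2, Z_3) - 1  [with Z_2=-2, Z_3=8]  = 7
Without intervention: Z_2 = 3*Z_1 + 1  [with Z_1=-1]  = -2; Z_3 = -Z_1 + 1  [with Z_1=-1]  = 2; Z_4 = max(Z_2, Z_3) - 1  [with Z_2=-2, Z_3=2]  = 1.
Change = 7 − 1 = 6.

6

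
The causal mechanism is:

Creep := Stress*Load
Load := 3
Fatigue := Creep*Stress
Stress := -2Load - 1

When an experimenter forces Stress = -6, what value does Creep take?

The intervention breaks the incoming arrows to Stress: Stress := -2Load - 1 no longer applies, and Stress = -6.
Creep = Stress*Load  [with Stress=-6, Load=3]  = -18

-18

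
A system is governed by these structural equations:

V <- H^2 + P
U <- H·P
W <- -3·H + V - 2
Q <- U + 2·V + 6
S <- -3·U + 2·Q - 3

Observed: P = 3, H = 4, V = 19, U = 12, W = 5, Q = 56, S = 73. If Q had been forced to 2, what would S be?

-35

Intervening sets Q = 2 and removes its equation (Q <- U + 2·V + 6).
U = H·P  [with H=4, P=3]  = 12
S = -3·U + 2·Q - 3  [with U=12, Q=2]  = -35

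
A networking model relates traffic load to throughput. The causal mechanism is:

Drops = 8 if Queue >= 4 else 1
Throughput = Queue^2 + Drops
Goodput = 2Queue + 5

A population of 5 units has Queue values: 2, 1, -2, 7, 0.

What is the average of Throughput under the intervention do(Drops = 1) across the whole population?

Every unit gets Drops=1 under the intervention. Throughput values become 5, 2, 5, 50, 1; E[Throughput|do(Drops=1)] = 12.6.

12.6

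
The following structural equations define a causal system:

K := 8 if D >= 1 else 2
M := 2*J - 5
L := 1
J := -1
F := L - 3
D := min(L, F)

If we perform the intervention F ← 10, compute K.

8

Under do(F=10), the mechanism F := L - 3 is discarded; F is fixed at 10.
D = min(L, F)  [with L=1, F=10]  = 1
K = 8 if D >= 1 else 2  [with D=1]  = 8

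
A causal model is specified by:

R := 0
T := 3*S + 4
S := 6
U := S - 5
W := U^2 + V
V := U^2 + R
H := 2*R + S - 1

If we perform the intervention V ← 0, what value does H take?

5

do(V=0) replaces the equation V := U^2 + R with the constant V = 0.
H is not downstream of the intervention, so its value is determined by the original equations.
H = 2*R + S - 1  [with R=0, S=6]  = 5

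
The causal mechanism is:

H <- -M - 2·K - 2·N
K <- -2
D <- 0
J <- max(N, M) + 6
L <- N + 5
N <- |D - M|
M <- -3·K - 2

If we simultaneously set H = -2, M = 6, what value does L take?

The joint intervention fixes H = -2, M = 6, removing each variable's own equation.
N = |D - M|  [with D=0, M=6]  = 6
L = N + 5  [with N=6]  = 11

11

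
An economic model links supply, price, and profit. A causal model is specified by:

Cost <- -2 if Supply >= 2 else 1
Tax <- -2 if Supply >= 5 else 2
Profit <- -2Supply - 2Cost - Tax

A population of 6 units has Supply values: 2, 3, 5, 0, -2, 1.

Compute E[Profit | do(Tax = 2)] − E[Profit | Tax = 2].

-0.8

The intervention sets Tax=2 in all 6 units regardless of Supply. Recomputing Profit per unit gives -2, -4, -8, -4, 0, -6; average -4.
E[Profit|Tax=2] averages over only the 5 units with Tax=2 (Supply = 2, 3, 0, -2, 1): Profit = -2, -4, -4, 0, -6, mean -3.2.
Difference = -4 − (-3.2) = -0.8.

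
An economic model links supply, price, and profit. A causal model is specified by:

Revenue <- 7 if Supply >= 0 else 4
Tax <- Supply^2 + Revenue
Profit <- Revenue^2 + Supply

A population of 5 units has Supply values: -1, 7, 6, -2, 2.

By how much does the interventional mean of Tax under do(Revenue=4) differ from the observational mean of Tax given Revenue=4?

The intervention sets Revenue=4 in all 5 units regardless of Supply. Recomputing Tax per unit gives 5, 53, 40, 8, 8; average 22.8.
Observing Revenue=4 restricts to units where Revenue's equation naturally yields 4: Supply ∈ {-1, -2}. In that subpopulation Tax = 5, 8, mean 6.5.
Difference = 22.8 − 6.5 = 16.3.

16.3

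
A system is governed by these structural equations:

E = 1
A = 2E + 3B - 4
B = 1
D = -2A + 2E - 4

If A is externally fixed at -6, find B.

Under do(A=-6), the mechanism A = 2E + 3B - 4 is discarded; A is fixed at -6.
B is not downstream of the intervention, so its value is determined by the original equations.

1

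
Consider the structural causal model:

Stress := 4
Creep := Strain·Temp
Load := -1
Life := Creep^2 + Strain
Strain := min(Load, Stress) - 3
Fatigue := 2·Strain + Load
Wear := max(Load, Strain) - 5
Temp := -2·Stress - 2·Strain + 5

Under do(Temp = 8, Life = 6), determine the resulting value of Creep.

-32

The joint intervention fixes Temp = 8, Life = 6, removing each variable's own equation.
Strain = min(Load, Stress) - 3  [with Load=-1, Stress=4]  = -4
Creep = Strain·Temp  [with Strain=-4, Temp=8]  = -32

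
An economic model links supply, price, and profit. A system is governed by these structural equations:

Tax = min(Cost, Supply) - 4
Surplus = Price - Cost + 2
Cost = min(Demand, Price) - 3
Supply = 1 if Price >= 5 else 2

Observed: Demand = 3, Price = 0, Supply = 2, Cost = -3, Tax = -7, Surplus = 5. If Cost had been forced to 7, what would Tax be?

Intervening sets Cost = 7 and removes its equation (Cost = min(Demand, Price) - 3).
Supply = 1 if Price >= 5 else 2  [with Price=0]  = 2
Tax = min(Cost, Supply) - 4  [with Cost=7, Supply=2]  = -2

-2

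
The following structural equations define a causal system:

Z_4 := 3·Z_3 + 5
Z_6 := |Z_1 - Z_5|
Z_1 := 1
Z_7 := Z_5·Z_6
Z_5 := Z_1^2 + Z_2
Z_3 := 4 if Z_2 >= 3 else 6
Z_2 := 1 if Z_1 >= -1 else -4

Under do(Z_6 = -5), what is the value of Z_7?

-10

Intervening sets Z_6 = -5 and removes its equation (Z_6 := |Z_1 - Z_5|).
Z_2 = 1 if Z_1 >= -1 else -4  [with Z_1=1]  = 1
Z_5 = Z_1^2 + Z_2  [with Z_1=1, Z_2=1]  = 2
Z_7 = Z_5·Z_6  [with Z_5=2, Z_6=-5]  = -10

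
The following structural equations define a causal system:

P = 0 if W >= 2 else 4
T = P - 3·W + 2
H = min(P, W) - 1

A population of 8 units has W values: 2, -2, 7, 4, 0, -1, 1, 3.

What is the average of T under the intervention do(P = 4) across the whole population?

The intervention sets P=4 in all 8 units regardless of W. Recomputing T per unit gives 0, 12, -15, -6, 6, 9, 3, -3; average 0.75.

0.75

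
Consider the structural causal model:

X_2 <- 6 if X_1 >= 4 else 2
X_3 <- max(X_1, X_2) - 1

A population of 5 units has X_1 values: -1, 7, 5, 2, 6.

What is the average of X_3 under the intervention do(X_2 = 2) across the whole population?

Every unit gets X_2=2 under the intervention. X_3 values become 1, 6, 4, 1, 5; E[X_3|do(X_2=2)] = 3.4.

3.4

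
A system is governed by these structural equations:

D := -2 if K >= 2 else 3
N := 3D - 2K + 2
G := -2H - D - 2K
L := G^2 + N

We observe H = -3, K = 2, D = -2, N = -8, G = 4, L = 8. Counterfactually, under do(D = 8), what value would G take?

-6

do(D=8) replaces the equation D := -2 if K >= 2 else 3 with the constant D = 8.
G = -2H - D - 2K  [with H=-3, D=8, K=2]  = -6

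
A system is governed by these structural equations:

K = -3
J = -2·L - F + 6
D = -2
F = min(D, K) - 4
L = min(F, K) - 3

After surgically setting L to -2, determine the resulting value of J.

17

Intervening sets L = -2 and removes its equation (L = min(F, K) - 3).
F = min(D, K) - 4  [with D=-2, K=-3]  = -7
J = -2·L - F + 6  [with L=-2, F=-7]  = 17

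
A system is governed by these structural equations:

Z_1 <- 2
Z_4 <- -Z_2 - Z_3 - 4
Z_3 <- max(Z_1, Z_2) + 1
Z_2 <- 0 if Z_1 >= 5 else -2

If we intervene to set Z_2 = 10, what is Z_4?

Under do(Z_2=10), the mechanism Z_2 <- 0 if Z_1 >= 5 else -2 is discarded; Z_2 is fixed at 10.
Z_3 = max(Z_1, Z_2) + 1  [with Z_1=2, Z_2=10]  = 11
Z_4 = -Z_2 - Z_3 - 4  [with Z_2=10, Z_3=11]  = -25

-25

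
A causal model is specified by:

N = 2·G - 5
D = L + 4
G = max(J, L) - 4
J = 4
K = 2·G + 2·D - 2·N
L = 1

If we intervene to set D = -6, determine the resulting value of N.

-5

Intervening sets D = -6 and removes its equation (D = L + 4).
No directed path runs from D to N, so N keeps its natural value.
G = max(J, L) - 4  [with J=4, L=1]  = 0
N = 2·G - 5  [with G=0]  = -5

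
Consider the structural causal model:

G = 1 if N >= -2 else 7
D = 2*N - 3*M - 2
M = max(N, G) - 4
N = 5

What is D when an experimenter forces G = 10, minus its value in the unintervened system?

-15

Under do(G=10), the mechanism G = 1 if N >= -2 else 7 is discarded; G is fixed at 10.
M = max(N, G) - 4  [with N=5, G=10]  = 6
D = 2*N - 3*M - 2  [with N=5, M=6]  = -10
Without intervention: G = 1 if N >= -2 else 7  [with N=5]  = 1; M = max(N, G) - 4  [with N=5, G=1]  = 1; D = 2*N - 3*M - 2  [with N=5, M=1]  = 5.
Change = -10 − 5 = -15.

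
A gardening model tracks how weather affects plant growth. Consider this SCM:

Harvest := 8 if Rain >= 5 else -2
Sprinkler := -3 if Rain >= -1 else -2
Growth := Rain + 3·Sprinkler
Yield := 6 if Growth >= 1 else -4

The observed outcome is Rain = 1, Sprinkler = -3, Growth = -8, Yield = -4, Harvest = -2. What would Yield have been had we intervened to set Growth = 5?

6

The intervention breaks the incoming arrows to Growth: Growth := Rain + 3·Sprinkler no longer applies, and Growth = 5.
Yield = 6 if Growth >= 1 else -4  [with Growth=5]  = 6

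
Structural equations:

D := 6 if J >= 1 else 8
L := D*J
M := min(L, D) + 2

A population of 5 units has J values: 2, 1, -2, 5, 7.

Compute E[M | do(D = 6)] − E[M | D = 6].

Under do(D=6), D's equation is replaced by D=6 for every unit. Per-unit M: 8, 8, -10, 8, 8. Mean = 4.4.
Conditioning on D=6 selects the 4 unit(s) with J ∈ {2, 1, 5, 7}. Their M values: 8, 8, 8, 8. Mean = 8.
Difference = 4.4 − 8 = -3.6.

-3.6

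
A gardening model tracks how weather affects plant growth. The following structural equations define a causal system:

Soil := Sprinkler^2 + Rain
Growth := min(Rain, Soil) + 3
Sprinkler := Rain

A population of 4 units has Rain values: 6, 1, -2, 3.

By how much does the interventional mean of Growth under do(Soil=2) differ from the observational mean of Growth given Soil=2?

1.25

The intervention sets Soil=2 in all 4 units regardless of Rain. Recomputing Growth per unit gives 5, 4, 1, 5; average 3.75.
Observing Soil=2 restricts to units where Soil's equation naturally yields 2: Rain ∈ {1, -2}. In that subpopulation Growth = 4, 1, mean 2.5.
Difference = 3.75 − 2.5 = 1.25.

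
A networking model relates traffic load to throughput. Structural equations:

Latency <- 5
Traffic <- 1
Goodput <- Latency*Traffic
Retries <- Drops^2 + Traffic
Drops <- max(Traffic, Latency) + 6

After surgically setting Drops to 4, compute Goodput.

5

do(Drops=4) replaces the equation Drops <- max(Traffic, Latency) + 6 with the constant Drops = 4.
Goodput is not downstream of the intervention, so its value is determined by the original equations.
Goodput = Latency*Traffic  [with Latency=5, Traffic=1]  = 5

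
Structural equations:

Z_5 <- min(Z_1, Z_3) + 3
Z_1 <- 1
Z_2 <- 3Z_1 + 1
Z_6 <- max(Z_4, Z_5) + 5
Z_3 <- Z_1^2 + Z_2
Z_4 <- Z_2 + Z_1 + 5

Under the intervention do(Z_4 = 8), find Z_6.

13

Under do(Z_4=8), the mechanism Z_4 <- Z_2 + Z_1 + 5 is discarded; Z_4 is fixed at 8.
Z_2 = 3Z_1 + 1  [with Z_1=1]  = 4
Z_3 = Z_1^2 + Z_2  [with Z_1=1, Z_2=4]  = 5
Z_5 = min(Z_1, Z_3) + 3  [with Z_1=1, Z_3=5]  = 4
Z_6 = max(Z_4, Z_5) + 5  [with Z_4=8, Z_5=4]  = 13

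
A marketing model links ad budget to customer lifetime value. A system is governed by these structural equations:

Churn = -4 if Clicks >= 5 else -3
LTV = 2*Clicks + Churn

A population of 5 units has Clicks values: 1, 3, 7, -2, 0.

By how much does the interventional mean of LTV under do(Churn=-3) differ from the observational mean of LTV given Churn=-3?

Under do(Churn=-3), Churn's equation is replaced by Churn=-3 for every unit. Per-unit LTV: -1, 3, 11, -7, -3. Mean = 0.6.
Observing Churn=-3 restricts to units where Churn's equation naturally yields -3: Clicks ∈ {1, 3, -2, 0}. In that subpopulation LTV = -1, 3, -7, -3, mean -2.
Difference = 0.6 − (-2) = 2.6.

2.6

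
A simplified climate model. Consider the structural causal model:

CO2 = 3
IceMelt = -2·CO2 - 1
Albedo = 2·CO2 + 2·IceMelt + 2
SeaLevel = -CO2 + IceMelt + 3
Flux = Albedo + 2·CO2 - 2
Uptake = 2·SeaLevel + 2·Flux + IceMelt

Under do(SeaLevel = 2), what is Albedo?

Under do(SeaLevel=2), the mechanism SeaLevel = -CO2 + IceMelt + 3 is discarded; SeaLevel is fixed at 2.
Since Albedo is not a descendant of the intervened variable, it is unaffected.
IceMelt = -2·CO2 - 1  [with CO2=3]  = -7
Albedo = 2·CO2 + 2·IceMelt + 2  [with CO2=3, IceMelt=-7]  = -6

-6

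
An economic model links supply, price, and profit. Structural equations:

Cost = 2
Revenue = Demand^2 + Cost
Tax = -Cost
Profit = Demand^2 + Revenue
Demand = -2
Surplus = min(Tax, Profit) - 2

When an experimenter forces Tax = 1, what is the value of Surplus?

Under do(Tax=1), the mechanism Tax = -Cost is discarded; Tax is fixed at 1.
Revenue = Demand^2 + Cost  [with Demand=-2, Cost=2]  = 6
Profit = Demand^2 + Revenue  [with Demand=-2, Revenue=6]  = 10
Surplus = min(Tax, Profit) - 2  [with Tax=1, Profit=10]  = -1

-1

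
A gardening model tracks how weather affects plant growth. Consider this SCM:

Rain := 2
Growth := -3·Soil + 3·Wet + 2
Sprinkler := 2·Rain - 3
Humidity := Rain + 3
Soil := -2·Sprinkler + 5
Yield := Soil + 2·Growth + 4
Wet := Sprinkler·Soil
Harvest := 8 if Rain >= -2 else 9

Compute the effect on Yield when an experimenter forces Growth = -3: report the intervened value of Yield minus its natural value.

-10

Under do(Growth=-3), the mechanism Growth := -3·Soil + 3·Wet + 2 is discarded; Growth is fixed at -3.
Sprinkler = 2·Rain - 3  [with Rain=2]  = 1
Soil = -2·Sprinkler + 5  [with Sprinkler=1]  = 3
Yield = Soil + 2·Growth + 4  [with Soil=3, Growth=-3]  = 1
Without intervention: Sprinkler = 2·Rain - 3  [with Rain=2]  = 1; Soil = -2·Sprinkler + 5  [with Sprinkler=1]  = 3; Wet = Sprinkler·Soil  [with Sprinkler=1, Soil=3]  = 3; Growth = -3·Soil + 3·Wet + 2  [with Soil=3, Wet=3]  = 2; Yield = Soil + 2·Growth + 4  [with Soil=3, Growth=2]  = 11.
Change = 1 − 11 = -10.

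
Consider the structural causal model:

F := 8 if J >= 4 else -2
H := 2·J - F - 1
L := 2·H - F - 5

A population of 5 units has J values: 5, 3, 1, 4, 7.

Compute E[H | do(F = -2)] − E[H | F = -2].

4

The intervention sets F=-2 in all 5 units regardless of J. Recomputing H per unit gives 11, 7, 3, 9, 15; average 9.
Observing F=-2 restricts to units where F's equation naturally yields -2: J ∈ {3, 1}. In that subpopulation H = 7, 3, mean 5.
Difference = 9 − 5 = 4.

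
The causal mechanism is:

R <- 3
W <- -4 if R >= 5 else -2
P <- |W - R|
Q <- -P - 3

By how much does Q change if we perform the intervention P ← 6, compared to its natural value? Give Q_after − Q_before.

The intervention breaks the incoming arrows to P: P <- |W - R| no longer applies, and P = 6.
Q = -P - 3  [with P=6]  = -9
Without intervention: W = -4 if R >= 5 else -2  [with R=3]  = -2; P = |W - R|  [with W=-2, R=3]  = 5; Q = -P - 3  [with P=5]  = -8.
Change = -9 − (-8) = -1.

-1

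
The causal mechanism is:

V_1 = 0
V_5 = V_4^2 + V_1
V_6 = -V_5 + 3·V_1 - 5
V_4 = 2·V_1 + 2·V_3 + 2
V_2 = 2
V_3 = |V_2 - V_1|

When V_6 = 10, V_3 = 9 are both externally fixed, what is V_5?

Under do(V_6 = 10, V_3 = 9), each intervened variable's structural equation is replaced by its fixed value.
V_4 = 2·V_1 + 2·V_3 + 2  [with V_1=0, V_3=9]  = 20
V_5 = V_4^2 + V_1  [with V_4=20, V_1=0]  = 400

400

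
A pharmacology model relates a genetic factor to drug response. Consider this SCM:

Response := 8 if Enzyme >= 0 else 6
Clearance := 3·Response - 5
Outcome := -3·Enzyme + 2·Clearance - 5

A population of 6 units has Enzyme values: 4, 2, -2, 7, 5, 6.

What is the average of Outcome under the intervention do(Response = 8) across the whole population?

22

Under do(Response=8), Response's equation is replaced by Response=8 for every unit. Per-unit Outcome: 21, 27, 39, 12, 18, 15. Mean = 22.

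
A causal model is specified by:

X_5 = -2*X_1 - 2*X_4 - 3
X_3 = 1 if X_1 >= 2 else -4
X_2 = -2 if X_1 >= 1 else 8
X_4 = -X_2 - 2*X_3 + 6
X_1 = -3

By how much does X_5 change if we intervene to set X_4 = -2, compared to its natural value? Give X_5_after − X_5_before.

Intervening sets X_4 = -2 and removes its equation (X_4 = -X_2 - 2*X_3 + 6).
X_5 = -2*X_1 - 2*X_4 - 3  [with X_1=-3, X_4=-2]  = 7
Without intervention: X_2 = -2 if X_1 >= 1 else 8  [with X_1=-3]  = 8; X_3 = 1 if X_1 >= 2 else -4  [with X_1=-3]  = -4; X_4 = -X_2 - 2*X_3 + 6  [with X_2=8, X_3=-4]  = 6; X_5 = -2*X_1 - 2*X_4 - 3  [with X_1=-3, X_4=6]  = -9.
Change = 7 − (-9) = 16.

16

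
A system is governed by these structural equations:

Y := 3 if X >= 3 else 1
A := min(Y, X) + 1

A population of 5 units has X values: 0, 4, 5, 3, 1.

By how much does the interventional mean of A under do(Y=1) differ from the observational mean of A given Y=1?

Every unit gets Y=1 under the intervention. A values become 1, 2, 2, 2, 2; E[A|do(Y=1)] = 1.8.
Conditioning on Y=1 selects the 2 unit(s) with X ∈ {0, 1}. Their A values: 1, 2. Mean = 1.5.
Difference = 1.8 − 1.5 = 0.3.

0.3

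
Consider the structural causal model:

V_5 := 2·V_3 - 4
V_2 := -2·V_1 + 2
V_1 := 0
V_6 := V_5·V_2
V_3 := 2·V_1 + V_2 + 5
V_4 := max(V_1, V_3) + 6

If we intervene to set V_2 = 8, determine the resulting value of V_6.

176

Under do(V_2=8), the mechanism V_2 := -2·V_1 + 2 is discarded; V_2 is fixed at 8.
V_3 = 2·V_1 + V_2 + 5  [with V_1=0, V_2=8]  = 13
V_5 = 2·V_3 - 4  [with V_3=13]  = 22
V_6 = V_5·V_2  [with V_5=22, V_2=8]  = 176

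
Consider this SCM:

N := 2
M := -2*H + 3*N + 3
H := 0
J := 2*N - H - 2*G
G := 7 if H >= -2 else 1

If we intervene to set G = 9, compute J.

-14

Intervening sets G = 9 and removes its equation (G := 7 if H >= -2 else 1).
J = 2*N - H - 2*G  [with N=2, H=0, G=9]  = -14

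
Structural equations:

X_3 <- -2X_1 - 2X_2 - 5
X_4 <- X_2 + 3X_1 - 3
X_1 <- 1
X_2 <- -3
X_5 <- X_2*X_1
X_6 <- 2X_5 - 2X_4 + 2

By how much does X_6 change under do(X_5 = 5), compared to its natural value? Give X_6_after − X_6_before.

The intervention breaks the incoming arrows to X_5: X_5 <- X_2*X_1 no longer applies, and X_5 = 5.
X_4 = X_2 + 3X_1 - 3  [with X_2=-3, X_1=1]  = -3
X_6 = 2X_5 - 2X_4 + 2  [with X_5=5, X_4=-3]  = 18
Without intervention: X_4 = X_2 + 3X_1 - 3  [with X_2=-3, X_1=1]  = -3; X_5 = X_2*X_1  [with X_2=-3, X_1=1]  = -3; X_6 = 2X_5 - 2X_4 + 2  [with X_5=-3, X_4=-3]  = 2.
Change = 18 − 2 = 16.

16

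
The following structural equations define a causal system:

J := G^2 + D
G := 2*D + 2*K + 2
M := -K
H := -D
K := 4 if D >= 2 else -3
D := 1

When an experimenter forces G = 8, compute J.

65

Under do(G=8), the mechanism G := 2*D + 2*K + 2 is discarded; G is fixed at 8.
J = G^2 + D  [with G=8, D=1]  = 65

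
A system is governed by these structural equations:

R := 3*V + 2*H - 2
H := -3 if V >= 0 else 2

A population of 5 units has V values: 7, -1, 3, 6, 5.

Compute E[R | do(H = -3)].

do(H=-3) breaks H's dependence on V. With H=-3 fixed, R across the units is 13, -11, 1, 10, 7, mean 4.

4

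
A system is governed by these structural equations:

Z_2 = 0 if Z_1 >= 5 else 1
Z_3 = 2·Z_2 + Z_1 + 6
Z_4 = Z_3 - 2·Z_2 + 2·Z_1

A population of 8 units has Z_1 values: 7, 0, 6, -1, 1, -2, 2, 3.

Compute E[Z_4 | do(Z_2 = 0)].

Under do(Z_2=0), Z_2's equation is replaced by Z_2=0 for every unit. Per-unit Z_4: 27, 6, 24, 3, 9, 0, 12, 15. Mean = 12.

12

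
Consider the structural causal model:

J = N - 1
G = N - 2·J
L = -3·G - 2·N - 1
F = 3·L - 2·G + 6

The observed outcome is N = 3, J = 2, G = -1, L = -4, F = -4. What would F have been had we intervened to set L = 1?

Intervening sets L = 1 and removes its equation (L = -3·G - 2·N - 1).
J = N - 1  [with N=3]  = 2
G = N - 2·J  [with N=3, J=2]  = -1
F = 3·L - 2·G + 6  [with L=1, G=-1]  = 11

11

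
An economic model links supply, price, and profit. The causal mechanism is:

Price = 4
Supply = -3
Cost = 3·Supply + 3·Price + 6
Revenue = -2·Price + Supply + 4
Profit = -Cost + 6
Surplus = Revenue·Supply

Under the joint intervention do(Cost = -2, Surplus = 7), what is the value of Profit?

8

The joint intervention fixes Cost = -2, Surplus = 7, removing each variable's own equation.
Profit = -Cost + 6  [with Cost=-2]  = 8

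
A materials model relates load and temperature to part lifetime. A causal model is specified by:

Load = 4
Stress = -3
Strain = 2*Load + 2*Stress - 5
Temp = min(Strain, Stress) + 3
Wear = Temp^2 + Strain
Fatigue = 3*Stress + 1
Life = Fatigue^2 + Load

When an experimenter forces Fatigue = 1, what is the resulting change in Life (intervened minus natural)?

Intervening sets Fatigue = 1 and removes its equation (Fatigue = 3*Stress + 1).
Life = Fatigue^2 + Load  [with Fatigue=1, Load=4]  = 5
Without intervention: Fatigue = 3*Stress + 1  [with Stress=-3]  = -8; Life = Fatigue^2 + Load  [with Fatigue=-8, Load=4]  = 68.
Change = 5 − 68 = -63.

-63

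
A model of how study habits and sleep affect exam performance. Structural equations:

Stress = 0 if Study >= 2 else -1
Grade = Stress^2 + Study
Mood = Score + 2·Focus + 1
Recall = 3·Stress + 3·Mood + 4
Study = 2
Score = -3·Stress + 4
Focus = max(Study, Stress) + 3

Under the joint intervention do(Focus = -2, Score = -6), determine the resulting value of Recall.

-23

Setting Focus = -2, Score = -6 by intervention discards those variables' equations.
Stress = 0 if Study >= 2 else -1  [with Study=2]  = 0
Mood = Score + 2·Focus + 1  [with Score=-6, Focus=-2]  = -9
Recall = 3·Stress + 3·Mood + 4  [with Stress=0, Mood=-9]  = -23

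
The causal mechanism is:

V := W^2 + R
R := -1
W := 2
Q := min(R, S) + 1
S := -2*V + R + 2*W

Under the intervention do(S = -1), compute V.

Under do(S=-1), the mechanism S := -2*V + R + 2*W is discarded; S is fixed at -1.
Since V is not a descendant of the intervened variable, it is unaffected.
V = W^2 + R  [with W=2, R=-1]  = 3

3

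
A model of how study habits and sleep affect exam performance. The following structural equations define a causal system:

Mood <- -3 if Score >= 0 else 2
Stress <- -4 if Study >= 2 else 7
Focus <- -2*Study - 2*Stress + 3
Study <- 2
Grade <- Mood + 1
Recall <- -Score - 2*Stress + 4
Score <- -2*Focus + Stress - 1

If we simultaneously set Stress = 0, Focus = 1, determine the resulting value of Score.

Setting Stress = 0, Focus = 1 by intervention discards those variables' equations.
Score = -2*Focus + Stress - 1  [with Focus=1, Stress=0]  = -3

-3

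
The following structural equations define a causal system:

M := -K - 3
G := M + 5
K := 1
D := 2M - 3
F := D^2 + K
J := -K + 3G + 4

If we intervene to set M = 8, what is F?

170

Under do(M=8), the mechanism M := -K - 3 is discarded; M is fixed at 8.
D = 2M - 3  [with M=8]  = 13
F = D^2 + K  [with D=13, K=1]  = 170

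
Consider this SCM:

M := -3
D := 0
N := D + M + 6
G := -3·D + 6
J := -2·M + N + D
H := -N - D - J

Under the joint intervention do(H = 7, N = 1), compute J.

7

Under do(H = 7, N = 1), each intervened variable's structural equation is replaced by its fixed value.
J = -2·M + N + D  [with M=-3, N=1, D=0]  = 7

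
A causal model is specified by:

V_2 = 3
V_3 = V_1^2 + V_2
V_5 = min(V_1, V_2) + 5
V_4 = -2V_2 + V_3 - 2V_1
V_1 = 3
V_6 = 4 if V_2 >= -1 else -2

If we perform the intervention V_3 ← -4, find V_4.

-16

The intervention breaks the incoming arrows to V_3: V_3 = V_1^2 + V_2 no longer applies, and V_3 = -4.
V_4 = -2V_2 + V_3 - 2V_1  [with V_2=3, V_3=-4, V_1=3]  = -16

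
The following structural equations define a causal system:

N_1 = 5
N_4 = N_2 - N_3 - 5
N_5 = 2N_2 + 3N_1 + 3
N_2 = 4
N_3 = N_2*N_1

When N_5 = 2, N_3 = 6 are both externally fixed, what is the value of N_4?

Under do(N_5 = 2, N_3 = 6), each intervened variable's structural equation is replaced by its fixed value.
N_4 = N_2 - N_3 - 5  [with N_2=4, N_3=6]  = -7

-7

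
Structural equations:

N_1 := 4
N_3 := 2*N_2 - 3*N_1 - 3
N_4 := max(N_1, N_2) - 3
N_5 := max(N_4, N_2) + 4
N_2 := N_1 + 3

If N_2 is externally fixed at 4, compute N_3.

-7

The intervention breaks the incoming arrows to N_2: N_2 := N_1 + 3 no longer applies, and N_2 = 4.
N_3 = 2*N_2 - 3*N_1 - 3  [with N_2=4, N_1=4]  = -7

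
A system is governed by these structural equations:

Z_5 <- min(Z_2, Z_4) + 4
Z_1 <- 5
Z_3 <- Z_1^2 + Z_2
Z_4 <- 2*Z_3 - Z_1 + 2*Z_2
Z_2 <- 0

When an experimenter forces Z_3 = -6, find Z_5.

-13

do(Z_3=-6) replaces the equation Z_3 <- Z_1^2 + Z_2 with the constant Z_3 = -6.
Z_4 = 2*Z_3 - Z_1 + 2*Z_2  [with Z_3=-6, Z_1=5, Z_2=0]  = -17
Z_5 = min(Z_2, Z_4) + 4  [with Z_2=0, Z_4=-17]  = -13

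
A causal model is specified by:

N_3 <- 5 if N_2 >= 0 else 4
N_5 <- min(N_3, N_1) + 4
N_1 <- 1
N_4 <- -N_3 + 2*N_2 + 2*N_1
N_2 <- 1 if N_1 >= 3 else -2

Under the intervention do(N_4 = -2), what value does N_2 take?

The intervention breaks the incoming arrows to N_4: N_4 <- -N_3 + 2*N_2 + 2*N_1 no longer applies, and N_4 = -2.
Since N_2 is not a descendant of the intervened variable, it is unaffected.
N_2 = 1 if N_1 >= 3 else -2  [with N_1=1]  = -2

-2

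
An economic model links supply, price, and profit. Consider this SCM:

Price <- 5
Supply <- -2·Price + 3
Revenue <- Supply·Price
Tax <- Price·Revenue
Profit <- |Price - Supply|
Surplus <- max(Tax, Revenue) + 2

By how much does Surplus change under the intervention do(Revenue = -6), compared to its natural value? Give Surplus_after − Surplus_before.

The intervention breaks the incoming arrows to Revenue: Revenue <- Supply·Price no longer applies, and Revenue = -6.
Tax = Price·Revenue  [with Price=5, Revenue=-6]  = -30
Surplus = max(Tax, Revenue) + 2  [with Tax=-30, Revenue=-6]  = -4
Without intervention: Supply = -2·Price + 3  [with Price=5]  = -7; Revenue = Supply·Price  [with Supply=-7, Price=5]  = -35; Tax = Price·Revenue  [with Price=5, Revenue=-35]  = -175; Surplus = max(Tax, Revenue) + 2  [with Tax=-175, Revenue=-35]  = -33.
Change = -4 − (-33) = 29.

29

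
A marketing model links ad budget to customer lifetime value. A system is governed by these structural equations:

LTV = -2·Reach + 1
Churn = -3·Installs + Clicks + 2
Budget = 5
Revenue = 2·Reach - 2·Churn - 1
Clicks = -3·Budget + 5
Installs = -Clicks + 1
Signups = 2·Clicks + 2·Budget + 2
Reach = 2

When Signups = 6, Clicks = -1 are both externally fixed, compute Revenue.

The joint intervention fixes Signups = 6, Clicks = -1, removing each variable's own equation.
Installs = -Clicks + 1  [with Clicks=-1]  = 2
Churn = -3·Installs + Clicks + 2  [with Installs=2, Clicks=-1]  = -5
Revenue = 2·Reach - 2·Churn - 1  [with Reach=2, Churn=-5]  = 13

13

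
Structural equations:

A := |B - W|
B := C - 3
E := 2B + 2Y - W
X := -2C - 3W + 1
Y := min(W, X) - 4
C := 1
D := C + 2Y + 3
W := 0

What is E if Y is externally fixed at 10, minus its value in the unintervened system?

30

Under do(Y=10), the mechanism Y := min(W, X) - 4 is discarded; Y is fixed at 10.
B = C - 3  [with C=1]  = -2
E = 2B + 2Y - W  [with B=-2, Y=10, W=0]  = 16
Without intervention: X = -2C - 3W + 1  [with C=1, W=0]  = -1; Y = min(W, X) - 4  [with W=0, X=-1]  = -5; B = C - 3  [with C=1]  = -2; E = 2B + 2Y - W  [with B=-2, Y=-5, W=0]  = -14.
Change = 16 − (-14) = 30.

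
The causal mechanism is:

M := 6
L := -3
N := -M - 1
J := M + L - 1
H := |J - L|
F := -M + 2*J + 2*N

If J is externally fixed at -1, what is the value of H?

2

Intervening sets J = -1 and removes its equation (J := M + L - 1).
H = |J - L|  [with J=-1, L=-3]  = 2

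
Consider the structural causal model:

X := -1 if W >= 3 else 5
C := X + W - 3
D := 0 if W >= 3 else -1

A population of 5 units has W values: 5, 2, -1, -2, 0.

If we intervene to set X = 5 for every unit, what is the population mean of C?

Every unit gets X=5 under the intervention. C values become 7, 4, 1, 0, 2; E[C|do(X=5)] = 2.8.

2.8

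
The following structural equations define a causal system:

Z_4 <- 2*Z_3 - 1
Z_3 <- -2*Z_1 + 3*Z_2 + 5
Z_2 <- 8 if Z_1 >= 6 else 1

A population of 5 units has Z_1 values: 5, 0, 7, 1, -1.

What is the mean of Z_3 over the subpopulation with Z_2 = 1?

5.5

E[Z_3|Z_2=1] averages over only the 4 units with Z_2=1 (Z_1 = 5, 0, 1, -1): Z_3 = -2, 8, 6, 10, mean 5.5.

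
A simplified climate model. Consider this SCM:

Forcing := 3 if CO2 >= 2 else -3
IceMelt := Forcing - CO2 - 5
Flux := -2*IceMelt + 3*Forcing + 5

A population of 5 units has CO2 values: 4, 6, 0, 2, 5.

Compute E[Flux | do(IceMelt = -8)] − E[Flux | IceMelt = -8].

5.4

The intervention sets IceMelt=-8 in all 5 units regardless of CO2. Recomputing Flux per unit gives 30, 30, 12, 30, 30; average 26.4.
E[Flux|IceMelt=-8] averages over only the 2 units with IceMelt=-8 (CO2 = 6, 0): Flux = 30, 12, mean 21.
Difference = 26.4 − 21 = 5.4.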